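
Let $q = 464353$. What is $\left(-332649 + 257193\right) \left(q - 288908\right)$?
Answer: $-13238377920$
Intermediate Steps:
$\left(-332649 + 257193\right) \left(q - 288908\right) = \left(-332649 + 257193\right) \left(464353 - 288908\right) = \left(-75456\right) 175445 = -13238377920$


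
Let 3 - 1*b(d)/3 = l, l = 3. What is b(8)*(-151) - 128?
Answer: -128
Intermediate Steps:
b(d) = 0 (b(d) = 9 - 3*3 = 9 - 9 = 0)
b(8)*(-151) - 128 = 0*(-151) - 128 = 0 - 128 = -128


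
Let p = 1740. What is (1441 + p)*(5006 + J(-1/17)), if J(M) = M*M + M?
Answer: 4602009958/289 ≈ 1.5924e+7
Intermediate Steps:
J(M) = M + M**2 (J(M) = M**2 + M = M + M**2)
(1441 + p)*(5006 + J(-1/17)) = (1441 + 1740)*(5006 + (-1/17)*(1 - 1/17)) = 3181*(5006 + ((1/17)*(-1))*(1 + (1/17)*(-1))) = 3181*(5006 - (1 - 1/17)/17) = 3181*(5006 - 1/17*16/17) = 3181*(5006 - 16/289) = 3181*(1446718/289) = 4602009958/289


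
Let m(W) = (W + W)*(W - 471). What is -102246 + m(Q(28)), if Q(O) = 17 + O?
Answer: -140586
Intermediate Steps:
m(W) = 2*W*(-471 + W) (m(W) = (2*W)*(-471 + W) = 2*W*(-471 + W))
-102246 + m(Q(28)) = -102246 + 2*(17 + 28)*(-471 + (17 + 28)) = -102246 + 2*45*(-471 + 45) = -102246 + 2*45*(-426) = -102246 - 38340 = -140586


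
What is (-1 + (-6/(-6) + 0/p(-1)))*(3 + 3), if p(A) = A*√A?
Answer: 0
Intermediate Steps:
p(A) = A^(3/2)
(-1 + (-6/(-6) + 0/p(-1)))*(3 + 3) = (-1 + (-6/(-6) + 0/((-1)^(3/2))))*(3 + 3) = (-1 + (-6*(-⅙) + 0/((-I))))*6 = (-1 + (1 + 0*I))*6 = (-1 + (1 + 0))*6 = (-1 + 1)*6 = 0*6 = 0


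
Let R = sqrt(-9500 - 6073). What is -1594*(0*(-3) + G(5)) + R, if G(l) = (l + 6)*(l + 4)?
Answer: -157806 + I*sqrt(15573) ≈ -1.5781e+5 + 124.79*I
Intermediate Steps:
G(l) = (4 + l)*(6 + l) (G(l) = (6 + l)*(4 + l) = (4 + l)*(6 + l))
R = I*sqrt(15573) (R = sqrt(-15573) = I*sqrt(15573) ≈ 124.79*I)
-1594*(0*(-3) + G(5)) + R = -1594*(0*(-3) + (24 + 5**2 + 10*5)) + I*sqrt(15573) = -1594*(0 + (24 + 25 + 50)) + I*sqrt(15573) = -1594*(0 + 99) + I*sqrt(15573) = -1594*99 + I*sqrt(15573) = -157806 + I*sqrt(15573)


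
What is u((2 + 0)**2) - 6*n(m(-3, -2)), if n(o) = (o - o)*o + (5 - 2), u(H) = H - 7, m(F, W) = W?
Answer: -21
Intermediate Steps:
u(H) = -7 + H
n(o) = 3 (n(o) = 0*o + 3 = 0 + 3 = 3)
u((2 + 0)**2) - 6*n(m(-3, -2)) = (-7 + (2 + 0)**2) - 6*3 = (-7 + 2**2) - 18 = (-7 + 4) - 18 = -3 - 18 = -21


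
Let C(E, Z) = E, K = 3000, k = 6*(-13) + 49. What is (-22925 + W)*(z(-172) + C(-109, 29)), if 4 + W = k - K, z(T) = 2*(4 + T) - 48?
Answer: 12797294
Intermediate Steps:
k = -29 (k = -78 + 49 = -29)
z(T) = -40 + 2*T (z(T) = (8 + 2*T) - 48 = -40 + 2*T)
W = -3033 (W = -4 + (-29 - 1*3000) = -4 + (-29 - 3000) = -4 - 3029 = -3033)
(-22925 + W)*(z(-172) + C(-109, 29)) = (-22925 - 3033)*((-40 + 2*(-172)) - 109) = -25958*((-40 - 344) - 109) = -25958*(-384 - 109) = -25958*(-493) = 12797294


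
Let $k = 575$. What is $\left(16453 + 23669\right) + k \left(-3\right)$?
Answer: $38397$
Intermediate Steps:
$\left(16453 + 23669\right) + k \left(-3\right) = \left(16453 + 23669\right) + 575 \left(-3\right) = 40122 - 1725 = 38397$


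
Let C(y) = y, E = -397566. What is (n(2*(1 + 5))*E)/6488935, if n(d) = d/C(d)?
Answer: -397566/6488935 ≈ -0.061268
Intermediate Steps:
n(d) = 1 (n(d) = d/d = 1)
(n(2*(1 + 5))*E)/6488935 = (1*(-397566))/6488935 = -397566*1/6488935 = -397566/6488935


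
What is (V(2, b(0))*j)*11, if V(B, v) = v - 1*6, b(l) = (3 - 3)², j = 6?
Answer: -396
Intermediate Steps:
b(l) = 0 (b(l) = 0² = 0)
V(B, v) = -6 + v (V(B, v) = v - 6 = -6 + v)
(V(2, b(0))*j)*11 = ((-6 + 0)*6)*11 = -6*6*11 = -36*11 = -396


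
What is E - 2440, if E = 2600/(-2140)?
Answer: -261210/107 ≈ -2441.2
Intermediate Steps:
E = -130/107 (E = 2600*(-1/2140) = -130/107 ≈ -1.2150)
E - 2440 = -130/107 - 2440 = -261210/107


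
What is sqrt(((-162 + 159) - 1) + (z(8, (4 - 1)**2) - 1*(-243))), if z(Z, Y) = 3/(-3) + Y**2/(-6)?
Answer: sqrt(898)/2 ≈ 14.983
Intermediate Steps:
z(Z, Y) = -1 - Y**2/6 (z(Z, Y) = 3*(-1/3) + Y**2*(-1/6) = -1 - Y**2/6)
sqrt(((-162 + 159) - 1) + (z(8, (4 - 1)**2) - 1*(-243))) = sqrt(((-162 + 159) - 1) + ((-1 - (4 - 1)**4/6) - 1*(-243))) = sqrt((-3 - 1) + ((-1 - (3**2)**2/6) + 243)) = sqrt(-4 + ((-1 - 1/6*9**2) + 243)) = sqrt(-4 + ((-1 - 1/6*81) + 243)) = sqrt(-4 + ((-1 - 27/2) + 243)) = sqrt(-4 + (-29/2 + 243)) = sqrt(-4 + 457/2) = sqrt(449/2) = sqrt(898)/2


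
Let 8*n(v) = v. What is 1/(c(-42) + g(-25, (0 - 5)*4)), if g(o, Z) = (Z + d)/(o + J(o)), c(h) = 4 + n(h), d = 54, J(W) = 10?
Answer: -60/211 ≈ -0.28436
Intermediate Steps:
n(v) = v/8
c(h) = 4 + h/8
g(o, Z) = (54 + Z)/(10 + o) (g(o, Z) = (Z + 54)/(o + 10) = (54 + Z)/(10 + o))
1/(c(-42) + g(-25, (0 - 5)*4)) = 1/((4 + (⅛)*(-42)) + (54 + (0 - 5)*4)/(10 - 25)) = 1/((4 - 21/4) + (54 - 5*4)/(-15)) = 1/(-5/4 - (54 - 20)/15) = 1/(-5/4 - 1/15*34) = 1/(-5/4 - 34/15) = 1/(-211/60) = -60/211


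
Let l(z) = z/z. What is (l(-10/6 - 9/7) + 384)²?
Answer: 148225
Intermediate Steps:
l(z) = 1
(l(-10/6 - 9/7) + 384)² = (1 + 384)² = 385² = 148225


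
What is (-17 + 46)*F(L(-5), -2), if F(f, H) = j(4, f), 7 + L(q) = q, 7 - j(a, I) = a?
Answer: 87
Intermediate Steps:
j(a, I) = 7 - a
L(q) = -7 + q
F(f, H) = 3 (F(f, H) = 7 - 1*4 = 7 - 4 = 3)
(-17 + 46)*F(L(-5), -2) = (-17 + 46)*3 = 29*3 = 87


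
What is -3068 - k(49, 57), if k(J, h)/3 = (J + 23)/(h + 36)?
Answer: -95180/31 ≈ -3070.3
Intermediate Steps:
k(J, h) = 3*(23 + J)/(36 + h) (k(J, h) = 3*((J + 23)/(h + 36)) = 3*((23 + J)/(36 + h)) = 3*(23 + J)/(36 + h))
-3068 - k(49, 57) = -3068 - 3*(23 + 49)/(36 + 57) = -3068 - 3*72/93 = -3068 - 1*72/31 = -3068 - 72/31 = -95180/31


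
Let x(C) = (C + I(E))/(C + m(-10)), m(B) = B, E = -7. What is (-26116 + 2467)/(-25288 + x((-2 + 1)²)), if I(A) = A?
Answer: 70947/75862 ≈ 0.93521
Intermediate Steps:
x(C) = (-7 + C)/(-10 + C) (x(C) = (C - 7)/(C - 10) = (-7 + C)/(-10 + C))
(-26116 + 2467)/(-25288 + x((-2 + 1)²)) = (-26116 + 2467)/(-25288 + (-7 + (-2 + 1)²)/(-10 + (-2 + 1)²)) = -23649/(-25288 + (-7 + (-1)²)/(-10 + (-1)²)) = -23649/(-25288 + (-7 + 1)/(-10 + 1)) = -23649/(-25288 - 6/(-9)) = -23649/(-25288 - ⅑*(-6)) = -23649/(-25288 + ⅔) = -23649/(-75862/3) = -23649*(-3/75862) = 70947/75862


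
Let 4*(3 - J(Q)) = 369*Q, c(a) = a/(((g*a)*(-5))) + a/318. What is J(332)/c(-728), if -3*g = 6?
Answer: 48692160/3481 ≈ 13988.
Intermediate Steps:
g = -2 (g = -1/3*6 = -2)
c(a) = 1/10 + a/318 (c(a) = a/((-2*a*(-5))) + a/318 = a/((10*a)) + a*(1/318) = a*(1/(10*a)) + a/318 = 1/10 + a/318)
J(Q) = 3 - 369*Q/4
J(332)/c(-728) = (3 - 369/4*332)/(1/10 + (1/318)*(-728)) = (3 - 30627)/(1/10 - 364/159) = -30624/(-3481/1590) = -30624*(-1590/3481) = 48692160/3481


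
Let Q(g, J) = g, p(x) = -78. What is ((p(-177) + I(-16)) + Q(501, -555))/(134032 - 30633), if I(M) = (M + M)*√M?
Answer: 423/103399 - 128*I/103399 ≈ 0.0040909 - 0.0012379*I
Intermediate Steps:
I(M) = 2*M^(3/2) (I(M) = (2*M)*√M = 2*M^(3/2))
((p(-177) + I(-16)) + Q(501, -555))/(134032 - 30633) = ((-78 + 2*(-16)^(3/2)) + 501)/(134032 - 30633) = ((-78 + 2*(-64*I)) + 501)/103399 = ((-78 - 128*I) + 501)*(1/103399) = (423 - 128*I)*(1/103399) = 423/103399 - 128*I/103399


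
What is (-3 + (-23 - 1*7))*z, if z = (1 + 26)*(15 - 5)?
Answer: -8910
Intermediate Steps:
z = 270 (z = 27*10 = 270)
(-3 + (-23 - 1*7))*z = (-3 + (-23 - 1*7))*270 = (-3 + (-23 - 7))*270 = (-3 - 30)*270 = -33*270 = -8910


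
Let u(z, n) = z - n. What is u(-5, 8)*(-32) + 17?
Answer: 433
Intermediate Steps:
u(-5, 8)*(-32) + 17 = (-5 - 1*8)*(-32) + 17 = (-5 - 8)*(-32) + 17 = -13*(-32) + 17 = 416 + 17 = 433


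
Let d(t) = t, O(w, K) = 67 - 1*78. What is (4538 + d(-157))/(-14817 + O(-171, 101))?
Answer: -13/44 ≈ -0.29545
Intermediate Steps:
O(w, K) = -11 (O(w, K) = 67 - 78 = -11)
(4538 + d(-157))/(-14817 + O(-171, 101)) = (4538 - 157)/(-14817 - 11) = 4381/(-14828) = 4381*(-1/14828) = -13/44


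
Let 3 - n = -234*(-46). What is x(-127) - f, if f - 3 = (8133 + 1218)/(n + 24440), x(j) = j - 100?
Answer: -3155521/13679 ≈ -230.68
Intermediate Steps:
n = -10761 (n = 3 - (-234)*(-46) = 3 - 1*10764 = 3 - 10764 = -10761)
x(j) = -100 + j
f = 50388/13679 (f = 3 + (8133 + 1218)/(-10761 + 24440) = 3 + 9351/13679 = 50388/13679 ≈ 3.6836)
x(-127) - f = (-100 - 127) - 1*50388/13679 = -227 - 50388/13679 = -3155521/13679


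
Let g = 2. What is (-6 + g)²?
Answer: 16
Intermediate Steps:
(-6 + g)² = (-6 + 2)² = (-4)² = 16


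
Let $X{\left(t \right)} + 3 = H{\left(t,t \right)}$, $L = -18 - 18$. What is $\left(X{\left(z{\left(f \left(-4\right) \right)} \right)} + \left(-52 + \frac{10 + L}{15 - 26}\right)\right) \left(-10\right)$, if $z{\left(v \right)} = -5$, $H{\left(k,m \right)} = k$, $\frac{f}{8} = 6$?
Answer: $\frac{6340}{11} \approx 576.36$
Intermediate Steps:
$f = 48$ ($f = 8 \cdot 6 = 48$)
$L = -36$
$X{\left(t \right)} = -3 + t$
$\left(X{\left(z{\left(f \left(-4\right) \right)} \right)} + \left(-52 + \frac{10 + L}{15 - 26}\right)\right) \left(-10\right) = \left(\left(-3 - 5\right) - \left(52 - \frac{10 - 36}{15 - 26}\right)\right) \left(-10\right) = \left(-8 - \left(52 + \frac{26}{-11}\right)\right) \left(-10\right) = \left(-8 - \frac{546}{11}\right) \left(-10\right) = \left(- \frac{634}{11}\right) \left(-10\right) = \frac{6340}{11}$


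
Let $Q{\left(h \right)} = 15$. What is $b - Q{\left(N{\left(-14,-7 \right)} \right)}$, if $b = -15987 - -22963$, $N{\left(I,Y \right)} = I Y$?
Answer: $6961$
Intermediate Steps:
$b = 6976$ ($b = -15987 + 22963 = 6976$)
$b - Q{\left(N{\left(-14,-7 \right)} \right)} = 6976 - 15 = 6961$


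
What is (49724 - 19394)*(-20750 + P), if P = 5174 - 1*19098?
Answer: -1051662420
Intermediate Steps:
P = -13924 (P = 5174 - 19098 = -13924)
(49724 - 19394)*(-20750 + P) = (49724 - 19394)*(-20750 - 13924) = 30330*(-34674) = -1051662420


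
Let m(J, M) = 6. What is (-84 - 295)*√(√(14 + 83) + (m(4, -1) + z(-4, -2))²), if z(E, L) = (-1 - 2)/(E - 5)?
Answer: -379*√(361 + 9*√97)/3 ≈ -2678.9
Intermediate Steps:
z(E, L) = -3/(-5 + E)
(-84 - 295)*√(√(14 + 83) + (m(4, -1) + z(-4, -2))²) = (-84 - 295)*√(√(14 + 83) + (6 - 3/(-5 - 4))²) = -379*√(√97 + (6 - 3/(-9))²) = -379*√(√97 + (6 - 3*(-⅑))²) = -379*√(√97 + (6 + ⅓)²) = -379*√(√97 + (19/3)²) = -379*√(√97 + 361/9) = -379*√(361/9 + √97)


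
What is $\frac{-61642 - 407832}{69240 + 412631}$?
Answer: $- \frac{469474}{481871} \approx -0.97427$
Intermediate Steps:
$\frac{-61642 - 407832}{69240 + 412631} = - \frac{469474}{481871}$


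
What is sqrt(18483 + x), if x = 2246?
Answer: sqrt(20729) ≈ 143.98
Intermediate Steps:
sqrt(18483 + x) = sqrt(18483 + 2246) = sqrt(20729)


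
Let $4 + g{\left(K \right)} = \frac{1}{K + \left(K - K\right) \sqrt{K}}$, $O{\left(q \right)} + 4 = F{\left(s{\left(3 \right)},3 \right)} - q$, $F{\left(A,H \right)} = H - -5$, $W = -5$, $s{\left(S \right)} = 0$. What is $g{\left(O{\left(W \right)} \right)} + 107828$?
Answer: $\frac{970417}{9} \approx 1.0782 \cdot 10^{5}$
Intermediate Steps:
$F{\left(A,H \right)} = 5 + H$ ($F{\left(A,H \right)} = H + 5 = 5 + H$)
$O{\left(q \right)} = 4 - q$ ($O{\left(q \right)} = -4 - \left(-8 + q\right) = 4 - q$)
$g{\left(K \right)} = -4 + \frac{1}{K}$ ($g{\left(K \right)} = -4 + \frac{1}{K + \left(K - K\right) \sqrt{K}} = -4 + \frac{1}{K + 0 \sqrt{K}} = -4 + \frac{1}{K + 0} = -4 + \frac{1}{K}$)
$g{\left(O{\left(W \right)} \right)} + 107828 = \left(-4 + \frac{1}{4 - -5}\right) + 107828 = \left(-4 + \frac{1}{4 + 5}\right) + 107828 = \left(-4 + \frac{1}{9}\right) + 107828 = - \frac{35}{9} + 107828 = \frac{970417}{9}$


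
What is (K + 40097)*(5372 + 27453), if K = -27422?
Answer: 416056875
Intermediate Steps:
(K + 40097)*(5372 + 27453) = (-27422 + 40097)*(5372 + 27453) = 12675*32825 = 416056875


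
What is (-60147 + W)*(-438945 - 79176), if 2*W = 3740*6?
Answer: 25350106167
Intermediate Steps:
W = 11220 (W = (3740*6)/2 = (1/2)*22440 = 11220)
(-60147 + W)*(-438945 - 79176) = (-60147 + 11220)*(-438945 - 79176) = -48927*(-518121) = 25350106167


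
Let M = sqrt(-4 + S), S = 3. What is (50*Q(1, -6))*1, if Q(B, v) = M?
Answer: 50*I ≈ 50.0*I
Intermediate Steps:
M = I (M = sqrt(-4 + 3) = sqrt(-1) = I ≈ 1.0*I)
Q(B, v) = I
(50*Q(1, -6))*1 = (50*I)*1 = 50*I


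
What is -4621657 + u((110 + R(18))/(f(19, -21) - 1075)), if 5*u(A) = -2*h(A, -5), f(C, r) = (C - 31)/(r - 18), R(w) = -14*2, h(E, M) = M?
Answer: -4621655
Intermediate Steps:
R(w) = -28
f(C, r) = (-31 + C)/(-18 + r)
u(A) = 2 (u(A) = (-2*(-5))/5 = (1/5)*10 = 2)
-4621657 + u((110 + R(18))/(f(19, -21) - 1075)) = -4621657 + 2 = -4621655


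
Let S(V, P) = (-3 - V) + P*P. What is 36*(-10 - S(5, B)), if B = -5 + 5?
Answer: -72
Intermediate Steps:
B = 0
S(V, P) = -3 + P² - V (S(V, P) = (-3 - V) + P² = -3 + P² - V)
36*(-10 - S(5, B)) = 36*(-10 - (-3 + 0² - 1*5)) = 36*(-10 - (-3 + 0 - 5)) = 36*(-10 - 1*(-8)) = 36*(-10 + 8) = 36*(-2) = -72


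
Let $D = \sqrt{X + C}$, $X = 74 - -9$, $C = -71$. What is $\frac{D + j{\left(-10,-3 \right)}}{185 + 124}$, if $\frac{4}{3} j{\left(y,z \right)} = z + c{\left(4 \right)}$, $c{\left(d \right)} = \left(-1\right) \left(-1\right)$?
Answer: $- \frac{1}{206} + \frac{2 \sqrt{3}}{309} \approx 0.0063563$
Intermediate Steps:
$c{\left(d \right)} = 1$
$j{\left(y,z \right)} = \frac{3}{4} + \frac{3 z}{4}$ ($j{\left(y,z \right)} = \frac{3 \left(z + 1\right)}{4} = \frac{3 \left(1 + z\right)}{4} = \frac{3}{4} + \frac{3 z}{4}$)
$X = 83$ ($X = 74 + 9 = 83$)
$D = 2 \sqrt{3}$ ($D = \sqrt{83 - 71} = \sqrt{12} = 2 \sqrt{3} \approx 3.4641$)
$\frac{D + j{\left(-10,-3 \right)}}{185 + 124} = \frac{2 \sqrt{3} + \left(\frac{3}{4} + \frac{3}{4} \left(-3\right)\right)}{185 + 124} = \frac{2 \sqrt{3} + \left(\frac{3}{4} - \frac{9}{4}\right)}{309} = \left(2 \sqrt{3} - \frac{3}{2}\right) \frac{1}{309} = \left(- \frac{3}{2} + 2 \sqrt{3}\right) \frac{1}{309} = - \frac{1}{206} + \frac{2 \sqrt{3}}{309}$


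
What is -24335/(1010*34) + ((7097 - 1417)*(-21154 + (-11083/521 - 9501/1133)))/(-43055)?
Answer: 97536478744709795/34910133441964 ≈ 2793.9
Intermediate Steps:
-24335/(1010*34) + ((7097 - 1417)*(-21154 + (-11083/521 - 9501/1133)))/(-43055) = -24335/34340 + (5680*(-21154 + (-11083*1/521 - 9501*1/1133)))*(-1/43055) = -24335*1/34340 + (5680*(-21154 + (-11083/521 - 9501/1133)))*(-1/43055) = -4867/6868 + (5680*(-21154 - 17507060/590293))*(-1/43055) = -4867/6868 + (5680*(-12504565182/590293))*(-1/43055) = -4867/6868 - 71025930233760/590293*(-1/43055) = -4867/6868 + 14205186046752/5083013023 = 97536478744709795/34910133441964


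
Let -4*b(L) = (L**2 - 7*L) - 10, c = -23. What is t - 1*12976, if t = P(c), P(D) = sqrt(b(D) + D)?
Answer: -12976 + I*sqrt(193) ≈ -12976.0 + 13.892*I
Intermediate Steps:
b(L) = 5/2 - L**2/4 + 7*L/4 (b(L) = -((L**2 - 7*L) - 10)/4 = -(-10 + L**2 - 7*L)/4 = 5/2 - L**2/4 + 7*L/4)
P(D) = sqrt(5/2 - D**2/4 + 11*D/4) (P(D) = sqrt((5/2 - D**2/4 + 7*D/4) + D) = sqrt(5/2 - D**2/4 + 11*D/4))
t = I*sqrt(193) (t = sqrt(10 - 1*(-23)**2 + 11*(-23))/2 = sqrt(10 - 1*529 - 253)/2 = sqrt(10 - 529 - 253)/2 = sqrt(-772)/2 = (2*I*sqrt(193))/2 = I*sqrt(193) ≈ 13.892*I)
t - 1*12976 = I*sqrt(193) - 1*12976 = I*sqrt(193) - 12976 = -12976 + I*sqrt(193)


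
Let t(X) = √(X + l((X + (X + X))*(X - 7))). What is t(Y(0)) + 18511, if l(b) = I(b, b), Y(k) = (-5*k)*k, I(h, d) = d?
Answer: 18511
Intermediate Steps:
Y(k) = -5*k²
l(b) = b
t(X) = √(X + 3*X*(-7 + X)) (t(X) = √(X + (X + (X + X))*(X - 7)) = √(X + (X + 2*X)*(-7 + X)) = √(X + (3*X)*(-7 + X)) = √(X + 3*X*(-7 + X)))
t(Y(0)) + 18511 = √((-5*0²)*(-20 + 3*(-5*0²))) + 18511 = √((-5*0)*(-20 + 3*(-5*0))) + 18511 = √(0*(-20 + 3*0)) + 18511 = √(0*(-20 + 0)) + 18511 = √(0*(-20)) + 18511 = √0 + 18511 = 0 + 18511 = 18511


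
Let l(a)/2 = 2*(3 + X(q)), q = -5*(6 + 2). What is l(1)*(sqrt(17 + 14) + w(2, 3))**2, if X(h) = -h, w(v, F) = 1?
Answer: 5504 + 344*sqrt(31) ≈ 7419.3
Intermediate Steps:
q = -40 (q = -5*8 = -40)
l(a) = 172 (l(a) = 2*(2*(3 - 1*(-40))) = 2*(2*(3 + 40)) = 2*(2*43) = 2*86 = 172)
l(1)*(sqrt(17 + 14) + w(2, 3))**2 = 172*(sqrt(17 + 14) + 1)**2 = 172*(sqrt(31) + 1)**2 = 172*(1 + sqrt(31))**2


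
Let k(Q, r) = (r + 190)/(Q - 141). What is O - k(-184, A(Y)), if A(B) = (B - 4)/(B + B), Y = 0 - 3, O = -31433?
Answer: -61293203/1950 ≈ -31432.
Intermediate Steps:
Y = -3
A(B) = (-4 + B)/(2*B) (A(B) = (-4 + B)/((2*B)) = (-4 + B)*(1/(2*B)) = (-4 + B)/(2*B))
k(Q, r) = (190 + r)/(-141 + Q)
O - k(-184, A(Y)) = -31433 - (190 + (½)*(-4 - 3)/(-3))/(-141 - 184) = -31433 - (190 + (½)*(-⅓)*(-7))/(-325) = -31433 - (-1)*(190 + 7/6)/325 = -31433 - (-1)*1147/(325*6) = -31433 - 1*(-1147/1950) = -31433 + 1147/1950 = -61293203/1950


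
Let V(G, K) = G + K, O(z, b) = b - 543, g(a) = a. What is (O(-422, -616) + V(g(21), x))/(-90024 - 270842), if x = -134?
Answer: 636/180433 ≈ 0.0035249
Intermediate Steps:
O(z, b) = -543 + b
(O(-422, -616) + V(g(21), x))/(-90024 - 270842) = ((-543 - 616) + (21 - 134))/(-90024 - 270842) = (-1159 - 113)/(-360866) = -1272*(-1/360866) = 636/180433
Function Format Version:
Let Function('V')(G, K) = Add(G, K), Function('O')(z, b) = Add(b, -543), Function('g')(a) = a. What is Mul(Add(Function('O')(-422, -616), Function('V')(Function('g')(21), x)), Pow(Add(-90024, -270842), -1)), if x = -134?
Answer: Rational(636, 180433) ≈ 0.0035249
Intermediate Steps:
Function('O')(z, b) = Add(-543, b)
Mul(Add(Function('O')(-422, -616), Function('V')(Function('g')(21), x)), Pow(Add(-90024, -270842), -1)) = Mul(Add(Add(-543, -616), Add(21, -134)), Pow(Add(-90024, -270842), -1)) = Mul(Add(-1159, -113), Pow(-360866, -1)) = Mul(-1272, Rational(-1, 360866)) = Rational(636, 180433)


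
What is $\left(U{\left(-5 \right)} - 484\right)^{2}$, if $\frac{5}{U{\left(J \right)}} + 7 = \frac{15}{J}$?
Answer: $\frac{938961}{4} \approx 2.3474 \cdot 10^{5}$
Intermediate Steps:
$U{\left(J \right)} = \frac{5}{-7 + \frac{15}{J}}$
$\left(U{\left(-5 \right)} - 484\right)^{2} = \left(\left(-5\right) \left(-5\right) \frac{1}{-15 + 7 \left(-5\right)} - 484\right)^{2} = \left(\left(-5\right) \left(-5\right) \frac{1}{-15 - 35} - 484\right)^{2} = \left(\left(-5\right) \left(-5\right) \frac{1}{-50} - 484\right)^{2} = \left(\left(-5\right) \left(-5\right) \left(- \frac{1}{50}\right) - 484\right)^{2} = \left(- \frac{1}{2} - 484\right)^{2} = \left(- \frac{969}{2}\right)^{2} = \frac{938961}{4}$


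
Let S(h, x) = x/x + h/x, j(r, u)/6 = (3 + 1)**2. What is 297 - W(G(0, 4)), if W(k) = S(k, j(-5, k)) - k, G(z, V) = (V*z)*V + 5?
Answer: 28891/96 ≈ 300.95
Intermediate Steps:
j(r, u) = 96 (j(r, u) = 6*(3 + 1)**2 = 6*4**2 = 6*16 = 96)
S(h, x) = 1 + h/x
G(z, V) = 5 + z*V**2 (G(z, V) = z*V**2 + 5 = 5 + z*V**2)
W(k) = 1 - 95*k/96 (W(k) = (k + 96)/96 - k = (96 + k)/96 - k = (1 + k/96) - k = 1 - 95*k/96)
297 - W(G(0, 4)) = 297 - (1 - 95*(5 + 0*4**2)/96) = 297 - (1 - 95*(5 + 0*16)/96) = 297 - (1 - 95*(5 + 0)/96) = 297 - (1 - 95/96*5) = 297 - (1 - 475/96) = 297 - 1*(-379/96) = 297 + 379/96 = 28891/96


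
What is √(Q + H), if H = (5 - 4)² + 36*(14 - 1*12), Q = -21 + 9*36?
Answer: 2*√94 ≈ 19.391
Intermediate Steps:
Q = 303 (Q = -21 + 324 = 303)
H = 73 (H = 1² + 36*(14 - 12) = 1 + 36*2 = 1 + 72 = 73)
√(Q + H) = √(303 + 73) = √376 = 2*√94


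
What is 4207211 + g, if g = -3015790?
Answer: 1191421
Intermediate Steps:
4207211 + g = 4207211 - 3015790 = 1191421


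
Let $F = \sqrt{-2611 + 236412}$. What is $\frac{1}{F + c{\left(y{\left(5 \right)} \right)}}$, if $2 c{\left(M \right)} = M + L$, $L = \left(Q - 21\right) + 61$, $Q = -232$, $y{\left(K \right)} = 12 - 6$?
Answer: $\frac{93}{225152} + \frac{17 \sqrt{809}}{225152} \approx 0.0025606$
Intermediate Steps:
$y{\left(K \right)} = 6$
$F = 17 \sqrt{809}$ ($F = \sqrt{233801} = 17 \sqrt{809} \approx 483.53$)
$L = -192$ ($L = \left(-232 - 21\right) + 61 = -253 + 61 = -192$)
$c{\left(M \right)} = -96 + \frac{M}{2}$ ($c{\left(M \right)} = \frac{M - 192}{2} = \frac{-192 + M}{2} = -96 + \frac{M}{2}$)
$\frac{1}{F + c{\left(y{\left(5 \right)} \right)}} = \frac{1}{17 \sqrt{809} + \left(-96 + \frac{1}{2} \cdot 6\right)} = \frac{1}{17 \sqrt{809} + \left(-96 + 3\right)} = \frac{1}{17 \sqrt{809} - 93} = \frac{1}{-93 + 17 \sqrt{809}}$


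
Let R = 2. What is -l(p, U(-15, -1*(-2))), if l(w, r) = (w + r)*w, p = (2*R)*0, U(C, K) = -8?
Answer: 0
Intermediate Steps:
p = 0 (p = (2*2)*0 = 4*0 = 0)
l(w, r) = w*(r + w) (l(w, r) = (r + w)*w = w*(r + w))
-l(p, U(-15, -1*(-2))) = -0*(-8 + 0) = -0*(-8) = -1*0 = 0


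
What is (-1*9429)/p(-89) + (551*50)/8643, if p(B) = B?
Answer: 83946797/769227 ≈ 109.13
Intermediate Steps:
(-1*9429)/p(-89) + (551*50)/8643 = -1*9429/(-89) + (551*50)/8643 = -9429*(-1/89) + 27550*(1/8643) = 9429/89 + 27550/8643 = 83946797/769227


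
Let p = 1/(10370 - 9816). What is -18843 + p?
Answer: -10439021/554 ≈ -18843.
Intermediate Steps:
p = 1/554 ≈ 0.0018051
-18843 + p = -18843 + 1/554 = -10439021/554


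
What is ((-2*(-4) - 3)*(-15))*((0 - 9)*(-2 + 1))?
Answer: -675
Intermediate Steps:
((-2*(-4) - 3)*(-15))*((0 - 9)*(-2 + 1)) = ((8 - 3)*(-15))*(-9*(-1)) = (5*(-15))*9 = -75*9 = -675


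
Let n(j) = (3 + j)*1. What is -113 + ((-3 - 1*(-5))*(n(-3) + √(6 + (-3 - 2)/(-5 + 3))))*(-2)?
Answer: -113 - 2*√34 ≈ -124.66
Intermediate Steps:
n(j) = 3 + j
-113 + ((-3 - 1*(-5))*(n(-3) + √(6 + (-3 - 2)/(-5 + 3))))*(-2) = -113 + ((-3 - 1*(-5))*((3 - 3) + √(6 + (-3 - 2)/(-5 + 3))))*(-2) = -113 + ((-3 + 5)*(0 + √(6 - 5/(-2))))*(-2) = -113 + (2*(0 + √(6 - 5*(-½))))*(-2) = -113 + (2*(0 + √(6 + 5/2)))*(-2) = -113 + (2*(0 + √(17/2)))*(-2) = -113 + (2*(0 + √34/2))*(-2) = -113 + (2*(√34/2))*(-2) = -113 + √34*(-2) = -113 - 2*√34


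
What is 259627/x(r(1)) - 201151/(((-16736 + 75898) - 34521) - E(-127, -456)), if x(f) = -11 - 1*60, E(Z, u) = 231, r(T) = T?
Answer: -6351776791/1733110 ≈ -3665.0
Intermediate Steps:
x(f) = -71 (x(f) = -11 - 60 = -71)
259627/x(r(1)) - 201151/(((-16736 + 75898) - 34521) - E(-127, -456)) = 259627/(-71) - 201151/(((-16736 + 75898) - 34521) - 1*231) = 259627*(-1/71) - 201151/((59162 - 34521) - 231) = -259627/71 - 201151/(24641 - 231) = -259627/71 - 201151/24410 = -6351776791/1733110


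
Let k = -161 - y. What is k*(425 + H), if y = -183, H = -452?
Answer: -594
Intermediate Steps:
k = 22 (k = -161 - 1*(-183) = -161 + 183 = 22)
k*(425 + H) = 22*(425 - 452) = 22*(-27) = -594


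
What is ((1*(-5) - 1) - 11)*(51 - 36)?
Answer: -255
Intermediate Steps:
((1*(-5) - 1) - 11)*(51 - 36) = ((-5 - 1) - 11)*15 = (-6 - 11)*15 = -17*15 = -255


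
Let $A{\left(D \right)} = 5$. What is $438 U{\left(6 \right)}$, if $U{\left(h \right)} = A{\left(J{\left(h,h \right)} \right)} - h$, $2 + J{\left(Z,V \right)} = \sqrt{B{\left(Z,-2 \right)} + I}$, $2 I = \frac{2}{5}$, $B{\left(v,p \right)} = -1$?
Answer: $-438$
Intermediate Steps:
$I = \frac{1}{5}$ ($I = \frac{2 \cdot \frac{1}{5}}{2} = \frac{1}{2} \cdot \frac{2}{5} = \frac{1}{5} \approx 0.2$)
$J{\left(Z,V \right)} = -2 + \frac{2 i \sqrt{5}}{5}$ ($J{\left(Z,V \right)} = -2 + \sqrt{-1 + \frac{1}{5}} = -2 + \sqrt{- \frac{4}{5}} = -2 + \frac{2 i \sqrt{5}}{5}$)
$U{\left(h \right)} = 5 - h$
$438 U{\left(6 \right)} = 438 \left(5 - 6\right) = 438 \left(-1\right) = -438$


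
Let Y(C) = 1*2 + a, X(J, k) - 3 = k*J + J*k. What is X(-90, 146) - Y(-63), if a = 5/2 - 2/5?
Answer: -262811/10 ≈ -26281.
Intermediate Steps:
X(J, k) = 3 + 2*J*k (X(J, k) = 3 + (k*J + J*k) = 3 + (J*k + J*k) = 3 + 2*J*k)
a = 21/10 (a = 5*(½) - 2*⅕ = 5/2 - ⅖ = 21/10 ≈ 2.1000)
Y(C) = 41/10 (Y(C) = 1*2 + 21/10 = 2 + 21/10 = 41/10)
X(-90, 146) - Y(-63) = (3 + 2*(-90)*146) - 1*41/10 = (3 - 26280) - 41/10 = -26277 - 41/10 = -262811/10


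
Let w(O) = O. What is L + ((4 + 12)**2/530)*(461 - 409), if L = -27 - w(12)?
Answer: -3679/265 ≈ -13.883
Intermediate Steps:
L = -39 (L = -27 - 1*12 = -27 - 12 = -39)
L + ((4 + 12)**2/530)*(461 - 409) = -39 + ((4 + 12)**2/530)*(461 - 409) = -39 + (16**2*(1/530))*52 = -39 + (256*(1/530))*52 = -39 + (128/265)*52 = -39 + 6656/265 = -3679/265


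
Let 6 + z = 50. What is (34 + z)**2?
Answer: 6084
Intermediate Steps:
z = 44 (z = -6 + 50 = 44)
(34 + z)**2 = (34 + 44)**2 = 78**2 = 6084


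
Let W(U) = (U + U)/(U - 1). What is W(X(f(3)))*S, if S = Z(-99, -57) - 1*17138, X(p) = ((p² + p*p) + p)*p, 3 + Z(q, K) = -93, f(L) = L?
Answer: -1085742/31 ≈ -35024.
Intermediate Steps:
Z(q, K) = -96 (Z(q, K) = -3 - 93 = -96)
X(p) = p*(p + 2*p²) (X(p) = ((p² + p²) + p)*p = (2*p² + p)*p = (p + 2*p²)*p = p*(p + 2*p²))
W(U) = 2*U/(-1 + U) (W(U) = (2*U)/(-1 + U) = 2*U/(-1 + U))
S = -17234 (S = -96 - 1*17138 = -96 - 17138 = -17234)
W(X(f(3)))*S = (2*(3²*(1 + 2*3))/(-1 + 3²*(1 + 2*3)))*(-17234) = (2*(9*(1 + 6))/(-1 + 9*(1 + 6)))*(-17234) = (2*(9*7)/(-1 + 9*7))*(-17234) = (2*63/(-1 + 63))*(-17234) = (2*63/62)*(-17234) = (2*63*(1/62))*(-17234) = (63/31)*(-17234) = -1085742/31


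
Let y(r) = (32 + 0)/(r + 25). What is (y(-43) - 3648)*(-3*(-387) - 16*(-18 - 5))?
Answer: -50224592/9 ≈ -5.5805e+6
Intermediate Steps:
y(r) = 32/(25 + r)
(y(-43) - 3648)*(-3*(-387) - 16*(-18 - 5)) = (32/(25 - 43) - 3648)*(-3*(-387) - 16*(-18 - 5)) = (32/(-18) - 3648)*(1161 - 16*(-23)) = (32*(-1/18) - 3648)*(1161 + 368) = (-16/9 - 3648)*1529 = -32848/9*1529 = -50224592/9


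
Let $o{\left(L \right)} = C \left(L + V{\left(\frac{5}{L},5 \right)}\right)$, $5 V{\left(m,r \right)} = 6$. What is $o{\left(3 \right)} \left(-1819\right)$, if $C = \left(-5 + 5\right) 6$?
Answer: $0$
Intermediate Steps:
$V{\left(m,r \right)} = \frac{6}{5}$ ($V{\left(m,r \right)} = \frac{1}{5} \cdot 6 = \frac{6}{5}$)
$C = 0$ ($C = 0 \cdot 6 = 0$)
$o{\left(L \right)} = 0$ ($o{\left(L \right)} = 0 \left(L + \frac{6}{5}\right) = 0 \left(\frac{6}{5} + L\right) = 0$)
$o{\left(3 \right)} \left(-1819\right) = 0 \left(-1819\right) = 0$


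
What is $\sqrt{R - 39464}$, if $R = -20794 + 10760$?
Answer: $i \sqrt{49498} \approx 222.48 i$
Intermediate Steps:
$R = -10034$
$\sqrt{R - 39464} = \sqrt{-10034 - 39464} = \sqrt{-49498} = i \sqrt{49498}$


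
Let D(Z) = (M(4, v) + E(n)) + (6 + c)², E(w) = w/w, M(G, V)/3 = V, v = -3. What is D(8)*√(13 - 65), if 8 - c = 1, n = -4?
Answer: 322*I*√13 ≈ 1161.0*I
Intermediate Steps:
c = 7 (c = 8 - 1*1 = 8 - 1 = 7)
M(G, V) = 3*V
E(w) = 1
D(Z) = 161 (D(Z) = (3*(-3) + 1) + (6 + 7)² = (-9 + 1) + 13² = -8 + 169 = 161)
D(8)*√(13 - 65) = 161*√(13 - 65) = 161*√(-52) = 161*(2*I*√13) = 322*I*√13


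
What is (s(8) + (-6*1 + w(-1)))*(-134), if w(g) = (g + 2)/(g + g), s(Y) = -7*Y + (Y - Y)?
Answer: 8375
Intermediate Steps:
s(Y) = -7*Y (s(Y) = -7*Y + 0 = -7*Y)
w(g) = (2 + g)/(2*g) (w(g) = (2 + g)/((2*g)) = (2 + g)*(1/(2*g)) = (2 + g)/(2*g))
(s(8) + (-6*1 + w(-1)))*(-134) = (-7*8 + (-6*1 + (½)*(2 - 1)/(-1)))*(-134) = (-56 + (-6 + (½)*(-1)*1))*(-134) = (-56 + (-6 - ½))*(-134) = (-56 - 13/2)*(-134) = -125/2*(-134) = 8375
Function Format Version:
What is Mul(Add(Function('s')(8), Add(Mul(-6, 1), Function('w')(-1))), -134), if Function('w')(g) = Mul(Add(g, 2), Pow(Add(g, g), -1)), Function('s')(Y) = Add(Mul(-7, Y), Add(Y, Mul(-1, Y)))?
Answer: 8375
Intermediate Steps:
Function('s')(Y) = Mul(-7, Y) (Function('s')(Y) = Add(Mul(-7, Y), 0) = Mul(-7, Y))
Function('w')(g) = Mul(Rational(1, 2), Pow(g, -1), Add(2, g)) (Function('w')(g) = Mul(Add(2, g), Pow(Mul(2, g), -1)) = Mul(Add(2, g), Mul(Rational(1, 2), Pow(g, -1))) = Mul(Rational(1, 2), Pow(g, -1), Add(2, g)))
Mul(Add(Function('s')(8), Add(Mul(-6, 1), Function('w')(-1))), -134) = Mul(Add(Mul(-7, 8), Add(Mul(-6, 1), Mul(Rational(1, 2), Pow(-1, -1), Add(2, -1)))), -134) = Mul(Add(-56, Add(-6, Mul(Rational(1, 2), -1, 1))), -134) = Mul(Add(-56, Add(-6, Rational(-1, 2))), -134) = Mul(Add(-56, Rational(-13, 2)), -134) = Mul(Rational(-125, 2), -134) = 8375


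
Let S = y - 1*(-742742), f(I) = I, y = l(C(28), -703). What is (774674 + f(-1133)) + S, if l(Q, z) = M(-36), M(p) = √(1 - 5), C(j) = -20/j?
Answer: 1516283 + 2*I ≈ 1.5163e+6 + 2.0*I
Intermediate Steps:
M(p) = 2*I (M(p) = √(-4) = 2*I)
l(Q, z) = 2*I
y = 2*I ≈ 2.0*I
S = 742742 + 2*I (S = 2*I - 1*(-742742) = 2*I + 742742 = 742742 + 2*I ≈ 7.4274e+5 + 2.0*I)
(774674 + f(-1133)) + S = (774674 - 1133) + (742742 + 2*I) = 773541 + (742742 + 2*I) = 1516283 + 2*I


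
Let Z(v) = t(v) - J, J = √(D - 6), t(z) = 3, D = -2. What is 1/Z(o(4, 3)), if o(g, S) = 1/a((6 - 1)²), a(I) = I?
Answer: 3/17 + 2*I*√2/17 ≈ 0.17647 + 0.16638*I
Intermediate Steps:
J = 2*I*√2 (J = √(-2 - 6) = √(-8) = 2*I*√2 ≈ 2.8284*I)
o(g, S) = 1/25 (o(g, S) = 1/((6 - 1)²) = 1/(5²) = 1/25)
Z(v) = 3 - 2*I*√2
1/Z(o(4, 3)) = 1/(3 - 2*I*√2)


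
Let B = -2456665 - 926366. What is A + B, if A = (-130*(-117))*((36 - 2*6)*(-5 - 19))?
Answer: -12143991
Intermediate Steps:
A = -8760960 (A = 15210*((36 - 12)*(-24)) = 15210*(24*(-24)) = 15210*(-576) = -8760960)
B = -3383031
A + B = -8760960 - 3383031 = -12143991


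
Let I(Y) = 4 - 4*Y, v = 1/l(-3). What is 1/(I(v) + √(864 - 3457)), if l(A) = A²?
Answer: 288/211057 - 81*I*√2593/211057 ≈ 0.0013646 - 0.019543*I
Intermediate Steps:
v = ⅑ (v = 1/((-3)²) = 1/9 = ⅑ ≈ 0.11111)
1/(I(v) + √(864 - 3457)) = 1/((4 - 4*⅑) + √(864 - 3457)) = 1/((4 - 4/9) + √(-2593)) = 1/(32/9 + I*√2593)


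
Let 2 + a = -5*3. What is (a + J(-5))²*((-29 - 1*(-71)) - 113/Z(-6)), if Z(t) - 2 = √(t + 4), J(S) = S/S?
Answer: 3328/3 + 14464*I*√2/3 ≈ 1109.3 + 6818.4*I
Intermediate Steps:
a = -17 (a = -2 - 5*3 = -2 - 15 = -17)
J(S) = 1
Z(t) = 2 + √(4 + t) (Z(t) = 2 + √(t + 4) = 2 + √(4 + t))
(a + J(-5))²*((-29 - 1*(-71)) - 113/Z(-6)) = (-17 + 1)²*((-29 - 1*(-71)) - 113/(2 + √(4 - 6))) = (-16)²*((-29 + 71) - 113/(2 + √(-2))) = 256*(42 - 113/(2 + I*√2)) = 10752 - 28928/(2 + I*√2)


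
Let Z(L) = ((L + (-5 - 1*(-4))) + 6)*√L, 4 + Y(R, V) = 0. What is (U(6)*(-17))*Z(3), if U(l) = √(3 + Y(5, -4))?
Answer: -136*I*√3 ≈ -235.56*I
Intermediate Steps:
Y(R, V) = -4 (Y(R, V) = -4 + 0 = -4)
U(l) = I (U(l) = √(3 - 4) = √(-1) = I)
Z(L) = √L*(5 + L) (Z(L) = ((L + (-5 + 4)) + 6)*√L = ((L - 1) + 6)*√L = ((-1 + L) + 6)*√L = (5 + L)*√L = √L*(5 + L))
(U(6)*(-17))*Z(3) = (I*(-17))*(√3*(5 + 3)) = (-17*I)*(√3*8) = (-17*I)*(8*√3) = -136*I*√3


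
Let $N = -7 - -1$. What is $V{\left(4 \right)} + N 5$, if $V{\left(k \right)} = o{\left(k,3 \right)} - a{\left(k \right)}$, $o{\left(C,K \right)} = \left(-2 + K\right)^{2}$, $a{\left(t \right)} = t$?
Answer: $-33$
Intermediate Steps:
$N = -6$ ($N = -7 + 1 = -6$)
$V{\left(k \right)} = 1 - k$ ($V{\left(k \right)} = \left(-2 + 3\right)^{2} - k = 1^{2} - k = 1 - k$)
$V{\left(4 \right)} + N 5 = \left(1 - 4\right) - 30 = -3 - 30 = -33$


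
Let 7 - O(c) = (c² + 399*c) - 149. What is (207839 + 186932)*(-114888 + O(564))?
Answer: -259705629144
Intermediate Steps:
O(c) = 156 - c² - 399*c (O(c) = 7 - ((c² + 399*c) - 149) = 7 - (-149 + c² + 399*c) = 7 + (149 - c² - 399*c) = 156 - c² - 399*c)
(207839 + 186932)*(-114888 + O(564)) = (207839 + 186932)*(-114888 + (156 - 1*564² - 399*564)) = 394771*(-114888 + (156 - 1*318096 - 225036)) = 394771*(-114888 + (156 - 318096 - 225036)) = 394771*(-114888 - 542976) = 394771*(-657864) = -259705629144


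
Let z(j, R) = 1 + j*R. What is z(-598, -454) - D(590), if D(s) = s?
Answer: 270903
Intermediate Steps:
z(j, R) = 1 + R*j
z(-598, -454) - D(590) = (1 - 454*(-598)) - 1*590 = (1 + 271492) - 590 = 271493 - 590 = 270903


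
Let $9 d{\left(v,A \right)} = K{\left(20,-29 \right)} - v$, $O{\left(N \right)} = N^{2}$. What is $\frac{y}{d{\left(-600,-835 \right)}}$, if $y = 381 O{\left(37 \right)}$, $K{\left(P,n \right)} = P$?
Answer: $\frac{4694301}{620} \approx 7571.5$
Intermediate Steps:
$d{\left(v,A \right)} = \frac{20}{9} - \frac{v}{9}$ ($d{\left(v,A \right)} = \frac{20 - v}{9} = \frac{20}{9} - \frac{v}{9}$)
$y = 521589$ ($y = 381 \cdot 37^{2} = 381 \cdot 1369 = 521589$)
$\frac{y}{d{\left(-600,-835 \right)}} = \frac{521589}{\frac{20}{9} - - \frac{200}{3}} = \frac{521589}{\frac{20}{9} + \frac{200}{3}} = \frac{521589}{\frac{620}{9}} = 521589 \cdot \frac{9}{620} = \frac{4694301}{620}$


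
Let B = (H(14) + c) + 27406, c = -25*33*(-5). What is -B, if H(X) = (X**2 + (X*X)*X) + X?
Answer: -34485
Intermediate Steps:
H(X) = X + X**2 + X**3 (H(X) = (X**2 + X**2*X) + X = (X**2 + X**3) + X = X + X**2 + X**3)
c = 4125 (c = -825*(-5) = 4125)
B = 34485 (B = (14*(1 + 14 + 14**2) + 4125) + 27406 = (14*(1 + 14 + 196) + 4125) + 27406 = (14*211 + 4125) + 27406 = (2954 + 4125) + 27406 = 7079 + 27406 = 34485)
-B = -1*34485 = -34485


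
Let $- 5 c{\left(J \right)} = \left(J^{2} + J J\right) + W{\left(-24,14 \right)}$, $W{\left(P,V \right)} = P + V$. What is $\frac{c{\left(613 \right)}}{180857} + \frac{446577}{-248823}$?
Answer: $- \frac{196943444663}{75002302185} \approx -2.6258$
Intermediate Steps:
$c{\left(J \right)} = 2 - \frac{2 J^{2}}{5}$ ($c{\left(J \right)} = - \frac{\left(J^{2} + J J\right) + \left(-24 + 14\right)}{5} = - \frac{\left(J^{2} + J^{2}\right) - 10}{5} = - \frac{2 J^{2} - 10}{5} = - \frac{-10 + 2 J^{2}}{5} = 2 - \frac{2 J^{2}}{5}$)
$\frac{c{\left(613 \right)}}{180857} + \frac{446577}{-248823} = \frac{2 - \frac{2 \cdot 613^{2}}{5}}{180857} + \frac{446577}{-248823} = \left(2 - \frac{751538}{5}\right) \frac{1}{180857} + 446577 \left(- \frac{1}{248823}\right) = \left(2 - \frac{751538}{5}\right) \frac{1}{180857} - \frac{148859}{82941} = \left(- \frac{751528}{5}\right) \frac{1}{180857} - \frac{148859}{82941} = - \frac{751528}{904285} - \frac{148859}{82941} = - \frac{196943444663}{75002302185}$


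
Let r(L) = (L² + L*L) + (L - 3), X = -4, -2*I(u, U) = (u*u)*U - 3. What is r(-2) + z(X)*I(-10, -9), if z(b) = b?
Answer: -1803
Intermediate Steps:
I(u, U) = 3/2 - U*u²/2 (I(u, U) = -((u*u)*U - 3)/2 = -(u²*U - 3)/2 = -(U*u² - 3)/2 = -(-3 + U*u²)/2 = 3/2 - U*u²/2)
r(L) = -3 + L + 2*L² (r(L) = (L² + L²) + (-3 + L) = 2*L² + (-3 + L) = -3 + L + 2*L²)
r(-2) + z(X)*I(-10, -9) = (-3 - 2 + 2*(-2)²) - 4*(3/2 - ½*(-9)*(-10)²) = (-3 - 2 + 2*4) - 4*(3/2 - ½*(-9)*100) = (-3 - 2 + 8) - 4*(3/2 + 450) = 3 - 4*903/2 = 3 - 1806 = -1803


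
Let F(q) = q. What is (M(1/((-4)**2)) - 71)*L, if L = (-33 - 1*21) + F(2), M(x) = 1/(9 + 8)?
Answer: 62712/17 ≈ 3688.9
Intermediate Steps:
M(x) = 1/17
L = -52 (L = (-33 - 1*21) + 2 = (-33 - 21) + 2 = -54 + 2 = -52)
(M(1/((-4)**2)) - 71)*L = (1/17 - 71)*(-52) = -1206/17*(-52) = 62712/17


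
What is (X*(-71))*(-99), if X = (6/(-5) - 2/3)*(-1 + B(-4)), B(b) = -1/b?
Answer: 49203/5 ≈ 9840.6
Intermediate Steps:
X = 7/5 (X = (6/(-5) - 2/3)*(-1 - 1/(-4)) = (6*(-⅕) - 2*⅓)*(-1 - 1*(-¼)) = (-6/5 - ⅔)*(-1 + ¼) = -28/15*(-¾) = 7/5 ≈ 1.4000)
(X*(-71))*(-99) = ((7/5)*(-71))*(-99) = -497/5*(-99) = 49203/5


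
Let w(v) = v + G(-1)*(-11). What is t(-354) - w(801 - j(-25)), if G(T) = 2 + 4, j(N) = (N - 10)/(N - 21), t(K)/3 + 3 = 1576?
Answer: 183299/46 ≈ 3984.8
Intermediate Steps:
t(K) = 4719 (t(K) = -9 + 3*1576 = -9 + 4728 = 4719)
j(N) = (-10 + N)/(-21 + N)
G(T) = 6
w(v) = -66 + v (w(v) = v + 6*(-11) = v - 66 = -66 + v)
t(-354) - w(801 - j(-25)) = 4719 - (-66 + (801 - (-10 - 25)/(-21 - 25))) = 4719 - (-66 + (801 - (-35)/(-46))) = 4719 - (-66 + (801 - (-1)*(-35)/46)) = 4719 - (-66 + (801 - 1*35/46)) = 4719 - (-66 + (801 - 35/46)) = 4719 - (-66 + 36811/46) = 4719 - 1*33775/46 = 4719 - 33775/46 = 183299/46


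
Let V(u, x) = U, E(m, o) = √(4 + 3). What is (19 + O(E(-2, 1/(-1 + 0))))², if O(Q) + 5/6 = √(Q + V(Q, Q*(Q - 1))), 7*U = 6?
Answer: (763 + 6*√7*√(6 + 7*√7))²/1764 ≈ 401.53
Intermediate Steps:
E(m, o) = √7
U = 6/7 (U = (⅐)*6 = 6/7 ≈ 0.85714)
V(u, x) = 6/7
O(Q) = -⅚ + √(6/7 + Q) (O(Q) = -⅚ + √(Q + 6/7) = -⅚ + √(6/7 + Q))
(19 + O(E(-2, 1/(-1 + 0))))² = (19 + (-⅚ + √(42 + 49*√7)/7))² = (109/6 + √(42 + 49*√7)/7)²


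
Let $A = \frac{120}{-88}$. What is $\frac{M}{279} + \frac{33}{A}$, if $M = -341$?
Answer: $- \frac{1144}{45} \approx -25.422$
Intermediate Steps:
$A = - \frac{15}{11}$ ($A = 120 \left(- \frac{1}{88}\right) = - \frac{15}{11} \approx -1.3636$)
$\frac{M}{279} + \frac{33}{A} = - \frac{341}{279} + \frac{33}{- \frac{15}{11}} = \left(-341\right) \frac{1}{279} + 33 \left(- \frac{11}{15}\right) = - \frac{11}{9} - \frac{121}{5} = - \frac{1144}{45}$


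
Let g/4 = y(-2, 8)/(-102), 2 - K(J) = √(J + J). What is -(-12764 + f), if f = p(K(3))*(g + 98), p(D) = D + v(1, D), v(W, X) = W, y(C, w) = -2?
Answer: 211986/17 + 5002*√6/51 ≈ 12710.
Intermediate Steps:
K(J) = 2 - √2*√J (K(J) = 2 - √(J + J) = 2 - √(2*J) = 2 - √2*√J)
p(D) = 1 + D (p(D) = D + 1 = 1 + D)
g = 4/51 (g = 4*(-2/(-102)) = 4*(-2*(-1/102)) = 4*(1/51) = 4/51 ≈ 0.078431)
f = 5002/17 - 5002*√6/51 (f = (1 + (2 - √2*√3))*(4/51 + 98) = (1 + (2 - √6))*(5002/51) = (3 - √6)*(5002/51) = 5002/17 - 5002*√6/51 ≈ 53.993)
-(-12764 + f) = -(-12764 + (5002/17 - 5002*√6/51)) = -(-211986/17 - 5002*√6/51) = 211986/17 + 5002*√6/51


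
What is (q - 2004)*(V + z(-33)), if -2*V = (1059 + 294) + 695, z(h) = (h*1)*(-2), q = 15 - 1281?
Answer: 3132660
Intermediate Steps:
q = -1266
z(h) = -2*h (z(h) = h*(-2) = -2*h)
V = -1024 (V = -((1059 + 294) + 695)/2 = -(1353 + 695)/2 = -½*2048 = -1024)
(q - 2004)*(V + z(-33)) = (-1266 - 2004)*(-1024 - 2*(-33)) = -3270*(-1024 + 66) = -3270*(-958) = 3132660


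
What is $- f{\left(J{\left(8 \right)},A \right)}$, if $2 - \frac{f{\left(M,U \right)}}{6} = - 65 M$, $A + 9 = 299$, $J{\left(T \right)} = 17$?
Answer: $-6642$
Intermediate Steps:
$A = 290$ ($A = -9 + 299 = 290$)
$f{\left(M,U \right)} = 12 + 390 M$ ($f{\left(M,U \right)} = 12 - 6 \left(- 65 M\right) = 12 + 390 M$)
$- f{\left(J{\left(8 \right)},A \right)} = - (12 + 390 \cdot 17) = - (12 + 6630) = \left(-1\right) 6642 = -6642$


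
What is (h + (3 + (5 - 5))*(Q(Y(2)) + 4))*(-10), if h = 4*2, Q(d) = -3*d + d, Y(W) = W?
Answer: -80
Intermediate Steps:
Q(d) = -2*d
h = 8
(h + (3 + (5 - 5))*(Q(Y(2)) + 4))*(-10) = (8 + (3 + (5 - 5))*(-2*2 + 4))*(-10) = (8 + (3 + 0)*(-4 + 4))*(-10) = (8 + 3*0)*(-10) = (8 + 0)*(-10) = 8*(-10) = -80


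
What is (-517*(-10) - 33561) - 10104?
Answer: -38495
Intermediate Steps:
(-517*(-10) - 33561) - 10104 = (5170 - 33561) - 10104 = -28391 - 10104 = -38495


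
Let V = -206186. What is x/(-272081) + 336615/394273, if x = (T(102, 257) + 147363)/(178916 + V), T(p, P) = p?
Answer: 55502738796511/65008160420478 ≈ 0.85378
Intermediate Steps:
x = -3277/606 (x = (102 + 147363)/(178916 - 206186) = 147465/(-27270) = 147465*(-1/27270) = -3277/606 ≈ -5.4076)
x/(-272081) + 336615/394273 = -3277/606/(-272081) + 336615/394273 = -3277/606*(-1/272081) + 336615*(1/394273) = 3277/164881086 + 336615/394273 = 55502738796511/65008160420478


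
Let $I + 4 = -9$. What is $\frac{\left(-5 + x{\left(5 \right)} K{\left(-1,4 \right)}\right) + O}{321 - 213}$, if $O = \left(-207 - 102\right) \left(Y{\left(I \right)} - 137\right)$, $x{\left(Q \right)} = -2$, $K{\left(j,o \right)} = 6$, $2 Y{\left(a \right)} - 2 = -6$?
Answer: $\frac{21467}{54} \approx 397.54$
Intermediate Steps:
$I = -13$ ($I = -4 - 9 = -13$)
$Y{\left(a \right)} = -2$ ($Y{\left(a \right)} = 1 + \frac{1}{2} \left(-6\right) = 1 - 3 = -2$)
$O = 42951$ ($O = \left(-207 - 102\right) \left(-2 - 137\right) = \left(-309\right) \left(-139\right) = 42951$)
$\frac{\left(-5 + x{\left(5 \right)} K{\left(-1,4 \right)}\right) + O}{321 - 213} = \frac{\left(-5 - 12\right) + 42951}{321 - 213} = \frac{\left(-5 - 12\right) + 42951}{108} = \left(-17 + 42951\right) \frac{1}{108} = 42934 \cdot \frac{1}{108} = \frac{21467}{54}$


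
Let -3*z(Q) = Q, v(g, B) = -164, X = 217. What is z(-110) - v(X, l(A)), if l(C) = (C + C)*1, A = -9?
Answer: 602/3 ≈ 200.67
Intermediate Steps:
l(C) = 2*C (l(C) = (2*C)*1 = 2*C)
z(Q) = -Q/3
z(-110) - v(X, l(A)) = -⅓*(-110) - 1*(-164) = 110/3 + 164 = 602/3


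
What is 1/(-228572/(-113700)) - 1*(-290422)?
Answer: 16595612771/57143 ≈ 2.9042e+5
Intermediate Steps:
1/(-228572/(-113700)) - 1*(-290422) = 1/(-228572*(-1/113700)) + 290422 = 1/(57143/28425) + 290422 = 28425/57143 + 290422 = 16595612771/57143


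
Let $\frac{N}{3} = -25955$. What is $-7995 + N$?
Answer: $-85860$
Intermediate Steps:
$N = -77865$ ($N = 3 \left(-25955\right) = -77865$)
$-7995 + N = -7995 - 77865 = -85860$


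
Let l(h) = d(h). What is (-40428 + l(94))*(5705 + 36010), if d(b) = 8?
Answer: -1686120300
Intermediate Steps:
l(h) = 8
(-40428 + l(94))*(5705 + 36010) = (-40428 + 8)*(5705 + 36010) = -40420*41715 = -1686120300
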